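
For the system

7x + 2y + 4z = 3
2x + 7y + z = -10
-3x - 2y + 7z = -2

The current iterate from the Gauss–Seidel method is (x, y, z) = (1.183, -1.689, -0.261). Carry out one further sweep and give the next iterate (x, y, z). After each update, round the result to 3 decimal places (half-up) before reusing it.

(1.060, -1.694, -0.315)

One sweep:
  x = (3 - (2)·-1.689 - (4)·-0.261) / (7) = 1.060
  y = (-10 - (2)·1.060 - (1)·-0.261) / (7) = -1.694
  z = (-2 - (-3)·1.060 - (-2)·-1.694) / (7) = -0.315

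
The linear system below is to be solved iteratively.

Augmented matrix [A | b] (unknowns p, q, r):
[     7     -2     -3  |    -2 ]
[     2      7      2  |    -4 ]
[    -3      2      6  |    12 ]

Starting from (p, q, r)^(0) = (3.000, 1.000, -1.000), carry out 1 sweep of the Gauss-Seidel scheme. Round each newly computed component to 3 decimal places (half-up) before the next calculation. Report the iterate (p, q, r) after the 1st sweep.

Iteration 1:
  p = (-2 - (-2)·1.000 - (-3)·-1.000) / (7) = -0.429
  q = (-4 - (2)·-0.429 - (2)·-1.000) / (7) = -0.163
  r = (12 - (-3)·-0.429 - (2)·-0.163) / (6) = 1.840

(-0.429, -0.163, 1.840)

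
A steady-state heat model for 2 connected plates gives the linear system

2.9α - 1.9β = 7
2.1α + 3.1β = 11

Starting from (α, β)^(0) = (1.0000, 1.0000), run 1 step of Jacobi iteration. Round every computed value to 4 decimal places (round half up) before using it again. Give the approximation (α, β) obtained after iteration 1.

Iteration 1:
  α = (7 - (-1.9)·1.0000) / (2.9) = 3.0690
  β = (11 - (2.1)·1.0000) / (3.1) = 2.8710

(3.0690, 2.8710)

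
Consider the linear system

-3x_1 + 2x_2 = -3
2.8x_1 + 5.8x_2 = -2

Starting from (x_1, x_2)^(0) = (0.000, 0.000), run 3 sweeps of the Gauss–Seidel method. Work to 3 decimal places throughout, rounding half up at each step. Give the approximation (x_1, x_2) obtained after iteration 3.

Iteration 1:
  x_1 = (-3 - (2)·0.000) / (-3) = 1.000
  x_2 = (-2 - (2.8)·1.000) / (5.8) = -0.828
Iteration 2:
  x_1 = (-3 - (2)·-0.828) / (-3) = 0.448
  x_2 = (-2 - (2.8)·0.448) / (5.8) = -0.561
Iteration 3:
  x_1 = (-3 - (2)·-0.561) / (-3) = 0.626
  x_2 = (-2 - (2.8)·0.626) / (5.8) = -0.647

(0.626, -0.647)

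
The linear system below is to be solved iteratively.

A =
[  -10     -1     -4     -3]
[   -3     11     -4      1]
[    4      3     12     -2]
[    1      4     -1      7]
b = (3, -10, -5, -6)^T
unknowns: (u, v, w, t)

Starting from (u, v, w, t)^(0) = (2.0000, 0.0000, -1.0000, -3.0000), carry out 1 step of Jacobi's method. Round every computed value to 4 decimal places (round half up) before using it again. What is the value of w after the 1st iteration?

-1.5833

Iteration 1:
  u = (3 - (-1)·0.0000 - (-4)·-1.0000 - (-3)·-3.0000) / (-10) = 1.0000
  v = (-10 - (-3)·2.0000 - (-4)·-1.0000 - (1)·-3.0000) / (11) = -0.4545
  w = (-5 - (4)·2.0000 - (3)·0.0000 - (-2)·-3.0000) / (12) = -1.5833
  t = (-6 - (1)·2.0000 - (4)·0.0000 - (-1)·-1.0000) / (7) = -1.2857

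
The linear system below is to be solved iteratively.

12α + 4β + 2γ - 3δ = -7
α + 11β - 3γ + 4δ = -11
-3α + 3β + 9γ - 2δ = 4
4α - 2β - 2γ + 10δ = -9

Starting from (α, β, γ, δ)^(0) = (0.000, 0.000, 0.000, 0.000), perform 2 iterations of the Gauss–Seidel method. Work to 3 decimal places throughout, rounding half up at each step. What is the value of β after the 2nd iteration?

-0.526

Iteration 1:
  α = (-7 - (4)·0.000 - (2)·0.000 - (-3)·0.000) / (12) = -0.583
  β = (-11 - (1)·-0.583 - (-3)·0.000 - (4)·0.000) / (11) = -0.947
  γ = (4 - (-3)·-0.583 - (3)·-0.947 - (-2)·0.000) / (9) = 0.566
  δ = (-9 - (4)·-0.583 - (-2)·-0.947 - (-2)·0.566) / (10) = -0.743
Iteration 2:
  α = (-7 - (4)·-0.947 - (2)·0.566 - (-3)·-0.743) / (12) = -0.548
  β = (-11 - (1)·-0.548 - (-3)·0.566 - (4)·-0.743) / (11) = -0.526
  γ = (4 - (-3)·-0.548 - (3)·-0.526 - (-2)·-0.743) / (9) = 0.272
  δ = (-9 - (4)·-0.548 - (-2)·-0.526 - (-2)·0.272) / (10) = -0.732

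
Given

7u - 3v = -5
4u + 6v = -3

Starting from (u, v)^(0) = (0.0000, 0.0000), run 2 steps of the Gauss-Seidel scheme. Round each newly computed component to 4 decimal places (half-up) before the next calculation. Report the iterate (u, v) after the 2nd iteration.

Iteration 1:
  u = (-5 - (-3)·0.0000) / (7) = -0.7143
  v = (-3 - (4)·-0.7143) / (6) = -0.0238
Iteration 2:
  u = (-5 - (-3)·-0.0238) / (7) = -0.7245
  v = (-3 - (4)·-0.7245) / (6) = -0.0170

(-0.7245, -0.0170)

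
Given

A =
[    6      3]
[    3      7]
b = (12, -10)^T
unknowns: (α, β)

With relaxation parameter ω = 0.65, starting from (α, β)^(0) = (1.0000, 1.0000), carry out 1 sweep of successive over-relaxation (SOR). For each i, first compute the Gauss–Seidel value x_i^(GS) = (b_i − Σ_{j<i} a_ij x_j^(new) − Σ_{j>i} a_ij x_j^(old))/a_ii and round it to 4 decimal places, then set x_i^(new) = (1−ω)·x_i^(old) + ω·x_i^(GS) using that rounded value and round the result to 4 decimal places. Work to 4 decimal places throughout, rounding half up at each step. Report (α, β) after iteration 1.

Iteration 1:
  α: GS value = (12 - (3)·1.0000) / (6) = 1.5000;  α ← (1−ω)·1.0000 + ω·1.5000 = 1.3250
  β: GS value = (-10 - (3)·1.3250) / (7) = -1.9964;  β ← (1−ω)·1.0000 + ω·-1.9964 = -0.9477

(1.3250, -0.9477)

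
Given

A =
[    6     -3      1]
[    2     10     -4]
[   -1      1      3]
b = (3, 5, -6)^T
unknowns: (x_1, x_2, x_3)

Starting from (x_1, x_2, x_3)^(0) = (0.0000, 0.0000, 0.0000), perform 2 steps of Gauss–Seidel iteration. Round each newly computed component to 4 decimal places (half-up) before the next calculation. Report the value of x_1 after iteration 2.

Iteration 1:
  x_1 = (3 - (-3)·0.0000 - (1)·0.0000) / (6) = 0.5000
  x_2 = (5 - (2)·0.5000 - (-4)·0.0000) / (10) = 0.4000
  x_3 = (-6 - (-1)·0.5000 - (1)·0.4000) / (3) = -1.9667
Iteration 2:
  x_1 = (3 - (-3)·0.4000 - (1)·-1.9667) / (6) = 1.0278
  x_2 = (5 - (2)·1.0278 - (-4)·-1.9667) / (10) = -0.4922
  x_3 = (-6 - (-1)·1.0278 - (1)·-0.4922) / (3) = -1.4933

1.0278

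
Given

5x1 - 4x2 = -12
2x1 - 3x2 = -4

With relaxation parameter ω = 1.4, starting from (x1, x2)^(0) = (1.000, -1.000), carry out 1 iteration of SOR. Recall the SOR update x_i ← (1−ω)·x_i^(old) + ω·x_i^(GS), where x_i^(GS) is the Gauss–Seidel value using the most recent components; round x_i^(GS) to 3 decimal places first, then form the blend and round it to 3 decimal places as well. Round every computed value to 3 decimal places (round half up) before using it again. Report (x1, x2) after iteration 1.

(-4.880, -2.288)

Iteration 1:
  x1: GS value = (-12 - (-4)·-1.000) / (5) = -3.200;  x1 ← (1−ω)·1.000 + ω·-3.200 = -4.880
  x2: GS value = (-4 - (2)·-4.880) / (-3) = -1.920;  x2 ← (1−ω)·-1.000 + ω·-1.920 = -2.288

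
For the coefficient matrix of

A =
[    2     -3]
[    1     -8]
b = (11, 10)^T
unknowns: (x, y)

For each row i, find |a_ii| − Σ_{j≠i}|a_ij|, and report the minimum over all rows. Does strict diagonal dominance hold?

row 1: |2| − (3) = -1
row 2: |-8| − (1) = 7
minimum over rows = -1 → not strictly diagonally dominant

-1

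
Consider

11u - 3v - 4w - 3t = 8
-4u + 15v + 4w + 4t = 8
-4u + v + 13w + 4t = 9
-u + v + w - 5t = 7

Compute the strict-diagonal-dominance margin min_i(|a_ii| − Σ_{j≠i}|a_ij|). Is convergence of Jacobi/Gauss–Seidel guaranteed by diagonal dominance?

row 1: |11| − (3+4+3) = 1
row 2: |15| − (4+4+4) = 3
row 3: |13| − (4+1+4) = 4
row 4: |-5| − (1+1+1) = 2
minimum over rows = 1 → strictly diagonally dominant (convergence guaranteed)

1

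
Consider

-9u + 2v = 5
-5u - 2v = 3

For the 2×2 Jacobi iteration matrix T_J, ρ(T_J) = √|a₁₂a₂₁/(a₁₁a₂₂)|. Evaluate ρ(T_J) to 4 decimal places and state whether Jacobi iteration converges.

a₁₂a₂₁/(a₁₁a₂₂) = (2)·(-5) / ((-9)·(-2)) = -0.555556
ρ = √|-0.555556| = √0.555556 = 0.7454
ρ < 1, so Jacobi converges

0.7454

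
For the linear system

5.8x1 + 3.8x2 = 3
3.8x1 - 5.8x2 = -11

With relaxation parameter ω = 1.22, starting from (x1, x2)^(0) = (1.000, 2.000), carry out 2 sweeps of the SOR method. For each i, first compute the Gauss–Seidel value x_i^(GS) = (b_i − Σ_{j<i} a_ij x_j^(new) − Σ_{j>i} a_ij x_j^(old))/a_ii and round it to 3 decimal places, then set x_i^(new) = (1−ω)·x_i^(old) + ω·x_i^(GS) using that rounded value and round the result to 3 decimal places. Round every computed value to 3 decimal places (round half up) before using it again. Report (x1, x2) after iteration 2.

(0.153, 2.233)

Iteration 1:
  x1: GS value = (3 - (3.8)·2.000) / (5.8) = -0.793;  x1 ← (1−ω)·1.000 + ω·-0.793 = -1.187
  x2: GS value = (-11 - (3.8)·-1.187) / (-5.8) = 1.119;  x2 ← (1−ω)·2.000 + ω·1.119 = 0.925
Iteration 2:
  x1: GS value = (3 - (3.8)·0.925) / (5.8) = -0.089;  x1 ← (1−ω)·-1.187 + ω·-0.089 = 0.153
  x2: GS value = (-11 - (3.8)·0.153) / (-5.8) = 1.997;  x2 ← (1−ω)·0.925 + ω·1.997 = 2.233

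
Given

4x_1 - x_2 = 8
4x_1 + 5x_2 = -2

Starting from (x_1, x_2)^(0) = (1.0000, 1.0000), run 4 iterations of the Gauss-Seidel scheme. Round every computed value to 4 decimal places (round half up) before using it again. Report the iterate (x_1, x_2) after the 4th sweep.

Iteration 1:
  x_1 = (8 - (-1)·1.0000) / (4) = 2.2500
  x_2 = (-2 - (4)·2.2500) / (5) = -2.2000
Iteration 2:
  x_1 = (8 - (-1)·-2.2000) / (4) = 1.4500
  x_2 = (-2 - (4)·1.4500) / (5) = -1.5600
Iteration 3:
  x_1 = (8 - (-1)·-1.5600) / (4) = 1.6100
  x_2 = (-2 - (4)·1.6100) / (5) = -1.6880
Iteration 4:
  x_1 = (8 - (-1)·-1.6880) / (4) = 1.5780
  x_2 = (-2 - (4)·1.5780) / (5) = -1.6624

(1.5780, -1.6624)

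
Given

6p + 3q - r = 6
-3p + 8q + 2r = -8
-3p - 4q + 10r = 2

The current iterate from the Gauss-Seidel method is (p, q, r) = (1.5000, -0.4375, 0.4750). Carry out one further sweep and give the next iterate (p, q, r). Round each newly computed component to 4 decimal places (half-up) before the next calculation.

(1.2979, -0.6320, 0.3366)

One sweep:
  p = (6 - (3)·-0.4375 - (-1)·0.4750) / (6) = 1.2979
  q = (-8 - (-3)·1.2979 - (2)·0.4750) / (8) = -0.6320
  r = (2 - (-3)·1.2979 - (-4)·-0.6320) / (10) = 0.3366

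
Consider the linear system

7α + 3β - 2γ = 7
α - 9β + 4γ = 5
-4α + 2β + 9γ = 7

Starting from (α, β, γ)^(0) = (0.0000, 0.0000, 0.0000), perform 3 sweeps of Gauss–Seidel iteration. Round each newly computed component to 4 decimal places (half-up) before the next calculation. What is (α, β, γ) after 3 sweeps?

Iteration 1:
  α = (7 - (3)·0.0000 - (-2)·0.0000) / (7) = 1.0000
  β = (5 - (1)·1.0000 - (4)·0.0000) / (-9) = -0.4444
  γ = (7 - (-4)·1.0000 - (2)·-0.4444) / (9) = 1.3210
Iteration 2:
  α = (7 - (3)·-0.4444 - (-2)·1.3210) / (7) = 1.5679
  β = (5 - (1)·1.5679 - (4)·1.3210) / (-9) = 0.2058
  γ = (7 - (-4)·1.5679 - (2)·0.2058) / (9) = 1.4289
Iteration 3:
  α = (7 - (3)·0.2058 - (-2)·1.4289) / (7) = 1.3201
  β = (5 - (1)·1.3201 - (4)·1.4289) / (-9) = 0.2262
  γ = (7 - (-4)·1.3201 - (2)·0.2262) / (9) = 1.3142

(1.3201, 0.2262, 1.3142)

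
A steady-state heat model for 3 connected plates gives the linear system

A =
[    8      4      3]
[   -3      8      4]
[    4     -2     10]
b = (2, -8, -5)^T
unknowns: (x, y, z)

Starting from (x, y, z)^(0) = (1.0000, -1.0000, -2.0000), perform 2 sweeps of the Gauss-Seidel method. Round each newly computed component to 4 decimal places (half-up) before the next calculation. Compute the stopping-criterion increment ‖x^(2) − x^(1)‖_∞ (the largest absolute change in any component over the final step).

Iteration 1:
  x = (2 - (4)·-1.0000 - (3)·-2.0000) / (8) = 1.5000
  y = (-8 - (-3)·1.5000 - (4)·-2.0000) / (8) = 0.5625
  z = (-5 - (4)·1.5000 - (-2)·0.5625) / (10) = -0.9875
Iteration 2:
  x = (2 - (4)·0.5625 - (3)·-0.9875) / (8) = 0.3391
  y = (-8 - (-3)·0.3391 - (4)·-0.9875) / (8) = -0.3791
  z = (-5 - (4)·0.3391 - (-2)·-0.3791) / (10) = -0.7115
Change: (-1.1609, -0.9416, 0.2760) → max |·| = 1.1609

1.1609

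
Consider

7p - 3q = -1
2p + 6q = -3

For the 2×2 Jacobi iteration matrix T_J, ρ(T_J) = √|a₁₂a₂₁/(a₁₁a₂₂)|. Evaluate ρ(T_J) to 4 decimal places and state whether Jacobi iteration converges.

a₁₂a₂₁/(a₁₁a₂₂) = (-3)·(2) / ((7)·(6)) = -0.142857
ρ = √|-0.142857| = √0.142857 = 0.3780
ρ < 1, so Jacobi converges

0.3780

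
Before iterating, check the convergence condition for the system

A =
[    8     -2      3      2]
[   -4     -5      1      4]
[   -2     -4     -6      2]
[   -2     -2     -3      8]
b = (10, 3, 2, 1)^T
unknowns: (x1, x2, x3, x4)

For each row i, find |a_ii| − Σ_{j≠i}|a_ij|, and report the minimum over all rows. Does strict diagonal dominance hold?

-4

row 1: |8| − (2+3+2) = 1
row 2: |-5| − (4+1+4) = -4
row 3: |-6| − (2+4+2) = -2
row 4: |8| − (2+2+3) = 1
minimum over rows = -4 → not strictly diagonally dominant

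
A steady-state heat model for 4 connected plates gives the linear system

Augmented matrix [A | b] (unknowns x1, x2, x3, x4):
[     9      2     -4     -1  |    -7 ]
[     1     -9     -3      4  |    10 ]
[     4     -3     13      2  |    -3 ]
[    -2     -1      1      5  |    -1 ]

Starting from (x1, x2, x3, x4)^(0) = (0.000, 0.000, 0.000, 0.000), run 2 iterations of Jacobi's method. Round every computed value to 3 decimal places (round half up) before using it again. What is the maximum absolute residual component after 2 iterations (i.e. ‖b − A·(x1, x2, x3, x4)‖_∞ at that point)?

1.872

Iteration 1:
  x1 = (-7 - (2)·0.000 - (-4)·0.000 - (-1)·0.000) / (9) = -0.778
  x2 = (10 - (1)·0.000 - (-3)·0.000 - (4)·0.000) / (-9) = -1.111
  x3 = (-3 - (4)·0.000 - (-3)·0.000 - (2)·0.000) / (13) = -0.231
  x4 = (-1 - (-2)·0.000 - (-1)·0.000 - (1)·0.000) / (5) = -0.200
Iteration 2:
  x1 = (-7 - (2)·-1.111 - (-4)·-0.231 - (-1)·-0.200) / (9) = -0.656
  x2 = (10 - (1)·-0.778 - (-3)·-0.231 - (4)·-0.200) / (-9) = -1.209
  x3 = (-3 - (4)·-0.778 - (-3)·-1.111 - (2)·-0.200) / (13) = -0.217
  x4 = (-1 - (-2)·-0.778 - (-1)·-1.111 - (1)·-0.231) / (5) = -0.687
Residual b − A·x = (-0.233, 1.872, 0.192, 0.131); ∞-norm = 1.872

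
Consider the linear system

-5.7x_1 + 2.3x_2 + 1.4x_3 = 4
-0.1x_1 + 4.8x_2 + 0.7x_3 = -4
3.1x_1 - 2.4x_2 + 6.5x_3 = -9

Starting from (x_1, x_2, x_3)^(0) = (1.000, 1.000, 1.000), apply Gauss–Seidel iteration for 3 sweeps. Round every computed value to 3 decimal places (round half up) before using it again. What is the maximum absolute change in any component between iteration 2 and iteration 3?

0.353

Iteration 1:
  x_1 = (4 - (2.3)·1.000 - (1.4)·1.000) / (-5.7) = -0.053
  x_2 = (-4 - (-0.1)·-0.053 - (0.7)·1.000) / (4.8) = -0.980
  x_3 = (-9 - (3.1)·-0.053 - (-2.4)·-0.980) / (6.5) = -1.721
Iteration 2:
  x_1 = (4 - (2.3)·-0.980 - (1.4)·-1.721) / (-5.7) = -1.520
  x_2 = (-4 - (-0.1)·-1.520 - (0.7)·-1.721) / (4.8) = -0.614
  x_3 = (-9 - (3.1)·-1.520 - (-2.4)·-0.614) / (6.5) = -0.886
Iteration 3:
  x_1 = (4 - (2.3)·-0.614 - (1.4)·-0.886) / (-5.7) = -1.167
  x_2 = (-4 - (-0.1)·-1.167 - (0.7)·-0.886) / (4.8) = -0.728
  x_3 = (-9 - (3.1)·-1.167 - (-2.4)·-0.728) / (6.5) = -1.097
Change: (0.353, -0.114, -0.211) → max |·| = 0.353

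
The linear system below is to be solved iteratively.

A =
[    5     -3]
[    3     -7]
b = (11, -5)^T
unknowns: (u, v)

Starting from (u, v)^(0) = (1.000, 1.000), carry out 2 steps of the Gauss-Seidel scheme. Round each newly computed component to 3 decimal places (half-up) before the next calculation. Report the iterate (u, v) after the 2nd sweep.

Iteration 1:
  u = (11 - (-3)·1.000) / (5) = 2.800
  v = (-5 - (3)·2.800) / (-7) = 1.914
Iteration 2:
  u = (11 - (-3)·1.914) / (5) = 3.348
  v = (-5 - (3)·3.348) / (-7) = 2.149

(3.348, 2.149)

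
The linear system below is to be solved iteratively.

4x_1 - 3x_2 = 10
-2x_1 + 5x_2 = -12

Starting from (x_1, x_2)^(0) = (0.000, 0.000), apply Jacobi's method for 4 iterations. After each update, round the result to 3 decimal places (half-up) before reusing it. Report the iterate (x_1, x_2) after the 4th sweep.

(0.910, -1.820)

Iteration 1:
  x_1 = (10 - (-3)·0.000) / (4) = 2.500
  x_2 = (-12 - (-2)·0.000) / (5) = -2.400
Iteration 2:
  x_1 = (10 - (-3)·-2.400) / (4) = 0.700
  x_2 = (-12 - (-2)·2.500) / (5) = -1.400
Iteration 3:
  x_1 = (10 - (-3)·-1.400) / (4) = 1.450
  x_2 = (-12 - (-2)·0.700) / (5) = -2.120
Iteration 4:
  x_1 = (10 - (-3)·-2.120) / (4) = 0.910
  x_2 = (-12 - (-2)·1.450) / (5) = -1.820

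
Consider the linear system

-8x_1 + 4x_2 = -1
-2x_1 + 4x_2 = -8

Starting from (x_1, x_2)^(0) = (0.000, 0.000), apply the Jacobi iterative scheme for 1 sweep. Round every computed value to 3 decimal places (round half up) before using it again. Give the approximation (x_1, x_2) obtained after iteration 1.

(0.125, -2.000)

Iteration 1:
  x_1 = (-1 - (4)·0.000) / (-8) = 0.125
  x_2 = (-8 - (-2)·0.000) / (4) = -2.000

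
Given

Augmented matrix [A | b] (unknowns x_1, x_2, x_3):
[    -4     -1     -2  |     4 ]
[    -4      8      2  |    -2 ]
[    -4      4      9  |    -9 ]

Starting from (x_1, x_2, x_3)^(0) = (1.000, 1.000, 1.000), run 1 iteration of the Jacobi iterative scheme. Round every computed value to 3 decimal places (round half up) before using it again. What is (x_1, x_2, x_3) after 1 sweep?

Iteration 1:
  x_1 = (4 - (-1)·1.000 - (-2)·1.000) / (-4) = -1.750
  x_2 = (-2 - (-4)·1.000 - (2)·1.000) / (8) = 0.000
  x_3 = (-9 - (-4)·1.000 - (4)·1.000) / (9) = -1.000

(-1.750, 0.000, -1.000)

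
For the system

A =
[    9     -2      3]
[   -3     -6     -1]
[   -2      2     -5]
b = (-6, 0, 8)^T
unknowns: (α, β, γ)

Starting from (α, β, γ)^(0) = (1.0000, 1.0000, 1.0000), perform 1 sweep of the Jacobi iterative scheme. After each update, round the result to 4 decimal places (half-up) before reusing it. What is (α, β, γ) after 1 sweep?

Iteration 1:
  α = (-6 - (-2)·1.0000 - (3)·1.0000) / (9) = -0.7778
  β = (0 - (-3)·1.0000 - (-1)·1.0000) / (-6) = -0.6667
  γ = (8 - (-2)·1.0000 - (2)·1.0000) / (-5) = -1.6000

(-0.7778, -0.6667, -1.6000)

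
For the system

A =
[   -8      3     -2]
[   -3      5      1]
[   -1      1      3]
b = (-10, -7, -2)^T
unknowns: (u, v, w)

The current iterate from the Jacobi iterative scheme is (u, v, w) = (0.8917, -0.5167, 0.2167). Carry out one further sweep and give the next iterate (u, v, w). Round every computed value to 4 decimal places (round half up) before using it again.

(1.0021, -0.9083, -0.1972)

One sweep:
  u = (-10 - (3)·-0.5167 - (-2)·0.2167) / (-8) = 1.0021
  v = (-7 - (-3)·0.8917 - (1)·0.2167) / (5) = -0.9083
  w = (-2 - (-1)·0.8917 - (1)·-0.5167) / (3) = -0.1972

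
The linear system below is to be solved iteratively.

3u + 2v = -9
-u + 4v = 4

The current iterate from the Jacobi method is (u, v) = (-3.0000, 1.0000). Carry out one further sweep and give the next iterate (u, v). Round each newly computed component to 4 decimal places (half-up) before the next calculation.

One sweep:
  u = (-9 - (2)·1.0000) / (3) = -3.6667
  v = (4 - (-1)·-3.0000) / (4) = 0.2500

(-3.6667, 0.2500)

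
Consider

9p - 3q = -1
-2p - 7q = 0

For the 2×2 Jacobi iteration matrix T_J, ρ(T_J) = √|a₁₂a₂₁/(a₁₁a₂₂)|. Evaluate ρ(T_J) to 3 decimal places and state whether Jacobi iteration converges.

0.309

a₁₂a₂₁/(a₁₁a₂₂) = (-3)·(-2) / ((9)·(-7)) = -0.095238
ρ = √|-0.095238| = √0.095238 = 0.309
ρ < 1, so Jacobi converges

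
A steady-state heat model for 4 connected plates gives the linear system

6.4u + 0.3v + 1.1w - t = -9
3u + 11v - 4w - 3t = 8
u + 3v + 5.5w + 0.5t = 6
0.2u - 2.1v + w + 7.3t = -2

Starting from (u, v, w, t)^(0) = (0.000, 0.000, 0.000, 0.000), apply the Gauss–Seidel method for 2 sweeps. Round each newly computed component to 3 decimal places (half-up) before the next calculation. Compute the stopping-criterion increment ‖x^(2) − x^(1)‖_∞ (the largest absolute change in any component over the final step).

Iteration 1:
  u = (-9 - (0.3)·0.000 - (1.1)·0.000 - (-1)·0.000) / (6.4) = -1.406
  v = (8 - (3)·-1.406 - (-4)·0.000 - (-3)·0.000) / (11) = 1.111
  w = (6 - (1)·-1.406 - (3)·1.111 - (0.5)·0.000) / (5.5) = 0.741
  t = (-2 - (0.2)·-1.406 - (-2.1)·1.111 - (1)·0.741) / (7.3) = -0.017
Iteration 2:
  u = (-9 - (0.3)·1.111 - (1.1)·0.741 - (-1)·-0.017) / (6.4) = -1.588
  v = (8 - (3)·-1.588 - (-4)·0.741 - (-3)·-0.017) / (11) = 1.425
  w = (6 - (1)·-1.588 - (3)·1.425 - (0.5)·-0.017) / (5.5) = 0.604
  t = (-2 - (0.2)·-1.588 - (-2.1)·1.425 - (1)·0.604) / (7.3) = 0.097
Change: (-0.182, 0.314, -0.137, 0.114) → max |·| = 0.314

0.314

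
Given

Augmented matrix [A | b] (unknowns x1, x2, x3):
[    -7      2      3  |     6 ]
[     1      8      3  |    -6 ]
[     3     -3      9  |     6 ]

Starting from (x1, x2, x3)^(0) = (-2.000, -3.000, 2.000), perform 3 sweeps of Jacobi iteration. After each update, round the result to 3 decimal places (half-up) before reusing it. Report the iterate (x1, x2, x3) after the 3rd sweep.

(-0.847, -0.817, 0.768)

Iteration 1:
  x1 = (6 - (2)·-3.000 - (3)·2.000) / (-7) = -0.857
  x2 = (-6 - (1)·-2.000 - (3)·2.000) / (8) = -1.250
  x3 = (6 - (3)·-2.000 - (-3)·-3.000) / (9) = 0.333
Iteration 2:
  x1 = (6 - (2)·-1.250 - (3)·0.333) / (-7) = -1.072
  x2 = (-6 - (1)·-0.857 - (3)·0.333) / (8) = -0.768
  x3 = (6 - (3)·-0.857 - (-3)·-1.250) / (9) = 0.536
Iteration 3:
  x1 = (6 - (2)·-0.768 - (3)·0.536) / (-7) = -0.847
  x2 = (-6 - (1)·-1.072 - (3)·0.536) / (8) = -0.817
  x3 = (6 - (3)·-1.072 - (-3)·-0.768) / (9) = 0.768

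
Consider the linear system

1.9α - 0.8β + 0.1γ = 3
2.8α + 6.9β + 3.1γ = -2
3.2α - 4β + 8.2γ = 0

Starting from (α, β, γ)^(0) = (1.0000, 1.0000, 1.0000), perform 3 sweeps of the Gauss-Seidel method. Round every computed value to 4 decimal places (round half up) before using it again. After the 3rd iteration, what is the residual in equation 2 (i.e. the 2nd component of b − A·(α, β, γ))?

Iteration 1:
  α = (3 - (-0.8)·1.0000 - (0.1)·1.0000) / (1.9) = 1.9474
  β = (-2 - (2.8)·1.9474 - (3.1)·1.0000) / (6.9) = -1.5294
  γ = (0 - (3.2)·1.9474 - (-4)·-1.5294) / (8.2) = -1.5060
Iteration 2:
  α = (3 - (-0.8)·-1.5294 - (0.1)·-1.5060) / (1.9) = 1.0143
  β = (-2 - (2.8)·1.0143 - (3.1)·-1.5060) / (6.9) = -0.0248
  γ = (0 - (3.2)·1.0143 - (-4)·-0.0248) / (8.2) = -0.4079
Iteration 3:
  α = (3 - (-0.8)·-0.0248 - (0.1)·-0.4079) / (1.9) = 1.5900
  β = (-2 - (2.8)·1.5900 - (3.1)·-0.4079) / (6.9) = -0.7518
  γ = (0 - (3.2)·1.5900 - (-4)·-0.7518) / (8.2) = -0.9872
Residual b − A·x = (-0.5237, 1.7957, -0.0002)

1.7957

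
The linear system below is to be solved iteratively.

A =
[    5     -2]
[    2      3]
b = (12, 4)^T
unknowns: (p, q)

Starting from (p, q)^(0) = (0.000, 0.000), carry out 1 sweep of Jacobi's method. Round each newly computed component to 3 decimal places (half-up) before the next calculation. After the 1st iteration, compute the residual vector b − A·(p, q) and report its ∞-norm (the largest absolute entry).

4.799

Iteration 1:
  p = (12 - (-2)·0.000) / (5) = 2.400
  q = (4 - (2)·0.000) / (3) = 1.333
Residual b − A·x = (2.666, -4.799); ∞-norm = 4.799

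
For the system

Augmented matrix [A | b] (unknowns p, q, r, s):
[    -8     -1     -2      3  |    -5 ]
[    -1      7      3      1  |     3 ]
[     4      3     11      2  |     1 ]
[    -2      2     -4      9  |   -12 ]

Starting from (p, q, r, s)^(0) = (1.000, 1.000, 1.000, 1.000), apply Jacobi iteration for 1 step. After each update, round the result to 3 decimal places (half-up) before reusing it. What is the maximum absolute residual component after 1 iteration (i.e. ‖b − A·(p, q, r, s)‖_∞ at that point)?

Iteration 1:
  p = (-5 - (-1)·1.000 - (-2)·1.000 - (3)·1.000) / (-8) = 0.625
  q = (3 - (-1)·1.000 - (3)·1.000 - (1)·1.000) / (7) = 0.000
  r = (1 - (4)·1.000 - (3)·1.000 - (2)·1.000) / (11) = -0.727
  s = (-12 - (-2)·1.000 - (2)·1.000 - (-4)·1.000) / (9) = -0.889
Residual b − A·x = (1.213, 6.695, 8.275, -5.657); ∞-norm = 8.275

8.275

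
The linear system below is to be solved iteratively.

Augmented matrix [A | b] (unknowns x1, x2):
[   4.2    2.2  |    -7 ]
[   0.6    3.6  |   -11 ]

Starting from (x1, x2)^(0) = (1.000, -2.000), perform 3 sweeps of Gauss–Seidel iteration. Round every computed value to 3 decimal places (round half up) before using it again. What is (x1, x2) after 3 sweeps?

(-0.076, -3.043)

Iteration 1:
  x1 = (-7 - (2.2)·-2.000) / (4.2) = -0.619
  x2 = (-11 - (0.6)·-0.619) / (3.6) = -2.952
Iteration 2:
  x1 = (-7 - (2.2)·-2.952) / (4.2) = -0.120
  x2 = (-11 - (0.6)·-0.120) / (3.6) = -3.036
Iteration 3:
  x1 = (-7 - (2.2)·-3.036) / (4.2) = -0.076
  x2 = (-11 - (0.6)·-0.076) / (3.6) = -3.043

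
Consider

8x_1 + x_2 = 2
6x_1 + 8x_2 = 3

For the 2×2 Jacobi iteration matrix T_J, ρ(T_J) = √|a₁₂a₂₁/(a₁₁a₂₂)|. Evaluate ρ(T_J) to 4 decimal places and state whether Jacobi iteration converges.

0.3062

a₁₂a₂₁/(a₁₁a₂₂) = (1)·(6) / ((8)·(8)) = 0.093750
ρ = √|0.093750| = √0.093750 = 0.3062
ρ < 1, so Jacobi converges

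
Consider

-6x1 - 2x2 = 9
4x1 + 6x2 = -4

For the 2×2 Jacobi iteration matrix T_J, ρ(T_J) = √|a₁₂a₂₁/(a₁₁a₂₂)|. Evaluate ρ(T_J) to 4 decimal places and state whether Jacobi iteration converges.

a₁₂a₂₁/(a₁₁a₂₂) = (-2)·(4) / ((-6)·(6)) = 0.222222
ρ = √|0.222222| = √0.222222 = 0.4714
ρ < 1, so Jacobi converges

0.4714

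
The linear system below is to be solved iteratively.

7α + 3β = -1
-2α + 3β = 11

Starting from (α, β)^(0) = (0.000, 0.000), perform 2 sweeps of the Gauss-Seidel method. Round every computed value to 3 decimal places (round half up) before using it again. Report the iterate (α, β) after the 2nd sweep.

Iteration 1:
  α = (-1 - (3)·0.000) / (7) = -0.143
  β = (11 - (-2)·-0.143) / (3) = 3.571
Iteration 2:
  α = (-1 - (3)·3.571) / (7) = -1.673
  β = (11 - (-2)·-1.673) / (3) = 2.551

(-1.673, 2.551)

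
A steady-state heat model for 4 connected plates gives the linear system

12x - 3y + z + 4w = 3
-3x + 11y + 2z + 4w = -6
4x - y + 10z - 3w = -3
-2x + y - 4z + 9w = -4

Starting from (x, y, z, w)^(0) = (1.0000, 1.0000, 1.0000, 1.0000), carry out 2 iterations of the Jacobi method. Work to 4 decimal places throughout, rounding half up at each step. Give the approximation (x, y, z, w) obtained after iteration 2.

(0.0334, -0.5086, -0.3818, -0.4684)

Iteration 1:
  x = (3 - (-3)·1.0000 - (1)·1.0000 - (4)·1.0000) / (12) = 0.0833
  y = (-6 - (-3)·1.0000 - (2)·1.0000 - (4)·1.0000) / (11) = -0.8182
  z = (-3 - (4)·1.0000 - (-1)·1.0000 - (-3)·1.0000) / (10) = -0.3000
  w = (-4 - (-2)·1.0000 - (1)·1.0000 - (-4)·1.0000) / (9) = 0.1111
Iteration 2:
  x = (3 - (-3)·-0.8182 - (1)·-0.3000 - (4)·0.1111) / (12) = 0.0334
  y = (-6 - (-3)·0.0833 - (2)·-0.3000 - (4)·0.1111) / (11) = -0.5086
  z = (-3 - (4)·0.0833 - (-1)·-0.8182 - (-3)·0.1111) / (10) = -0.3818
  w = (-4 - (-2)·0.0833 - (1)·-0.8182 - (-4)·-0.3000) / (9) = -0.4684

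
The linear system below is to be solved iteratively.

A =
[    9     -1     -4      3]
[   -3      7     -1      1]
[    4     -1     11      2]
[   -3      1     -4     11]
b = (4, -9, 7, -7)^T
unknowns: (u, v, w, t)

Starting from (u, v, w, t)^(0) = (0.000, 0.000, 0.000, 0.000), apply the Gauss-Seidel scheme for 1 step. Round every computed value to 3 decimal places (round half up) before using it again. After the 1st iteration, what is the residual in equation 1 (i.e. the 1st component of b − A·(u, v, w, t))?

Iteration 1:
  u = (4 - (-1)·0.000 - (-4)·0.000 - (3)·0.000) / (9) = 0.444
  v = (-9 - (-3)·0.444 - (-1)·0.000 - (1)·0.000) / (7) = -1.095
  w = (7 - (4)·0.444 - (-1)·-1.095 - (2)·0.000) / (11) = 0.375
  t = (-7 - (-3)·0.444 - (1)·-1.095 - (-4)·0.375) / (11) = -0.279
Residual b − A·x = (1.246, 0.651, 0.562, -0.004)

1.246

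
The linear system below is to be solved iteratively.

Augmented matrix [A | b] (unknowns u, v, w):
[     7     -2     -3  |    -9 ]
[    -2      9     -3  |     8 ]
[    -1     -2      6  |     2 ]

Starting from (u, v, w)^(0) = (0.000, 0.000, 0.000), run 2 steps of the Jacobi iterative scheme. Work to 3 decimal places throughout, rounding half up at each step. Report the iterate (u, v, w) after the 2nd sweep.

(-0.889, 0.714, 0.415)

Iteration 1:
  u = (-9 - (-2)·0.000 - (-3)·0.000) / (7) = -1.286
  v = (8 - (-2)·0.000 - (-3)·0.000) / (9) = 0.889
  w = (2 - (-1)·0.000 - (-2)·0.000) / (6) = 0.333
Iteration 2:
  u = (-9 - (-2)·0.889 - (-3)·0.333) / (7) = -0.889
  v = (8 - (-2)·-1.286 - (-3)·0.333) / (9) = 0.714
  w = (2 - (-1)·-1.286 - (-2)·0.889) / (6) = 0.415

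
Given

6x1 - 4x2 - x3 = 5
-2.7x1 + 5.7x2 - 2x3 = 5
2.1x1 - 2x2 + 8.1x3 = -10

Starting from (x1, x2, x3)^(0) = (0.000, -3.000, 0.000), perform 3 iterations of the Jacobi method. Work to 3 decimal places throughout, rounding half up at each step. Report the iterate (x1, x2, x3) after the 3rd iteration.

Iteration 1:
  x1 = (5 - (-4)·-3.000 - (-1)·0.000) / (6) = -1.167
  x2 = (5 - (-2.7)·0.000 - (-2)·0.000) / (5.7) = 0.877
  x3 = (-10 - (2.1)·0.000 - (-2)·-3.000) / (8.1) = -1.975
Iteration 2:
  x1 = (5 - (-4)·0.877 - (-1)·-1.975) / (6) = 1.089
  x2 = (5 - (-2.7)·-1.167 - (-2)·-1.975) / (5.7) = -0.369
  x3 = (-10 - (2.1)·-1.167 - (-2)·0.877) / (8.1) = -0.715
Iteration 3:
  x1 = (5 - (-4)·-0.369 - (-1)·-0.715) / (6) = 0.468
  x2 = (5 - (-2.7)·1.089 - (-2)·-0.715) / (5.7) = 1.142
  x3 = (-10 - (2.1)·1.089 - (-2)·-0.369) / (8.1) = -1.608

(0.468, 1.142, -1.608)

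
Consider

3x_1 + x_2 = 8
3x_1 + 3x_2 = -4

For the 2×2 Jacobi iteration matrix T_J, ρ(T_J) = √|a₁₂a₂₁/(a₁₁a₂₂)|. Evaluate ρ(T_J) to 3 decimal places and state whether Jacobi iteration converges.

a₁₂a₂₁/(a₁₁a₂₂) = (1)·(3) / ((3)·(3)) = 0.333333
ρ = √|0.333333| = √0.333333 = 0.577
ρ < 1, so Jacobi converges

0.577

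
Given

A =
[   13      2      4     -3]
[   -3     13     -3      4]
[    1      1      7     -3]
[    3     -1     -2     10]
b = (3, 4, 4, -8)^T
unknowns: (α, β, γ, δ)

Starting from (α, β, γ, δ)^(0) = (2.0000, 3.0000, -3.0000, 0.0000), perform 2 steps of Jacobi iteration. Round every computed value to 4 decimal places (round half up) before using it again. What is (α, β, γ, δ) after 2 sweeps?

Iteration 1:
  α = (3 - (2)·3.0000 - (4)·-3.0000 - (-3)·0.0000) / (13) = 0.6923
  β = (4 - (-3)·2.0000 - (-3)·-3.0000 - (4)·0.0000) / (13) = 0.0769
  γ = (4 - (1)·2.0000 - (1)·3.0000 - (-3)·0.0000) / (7) = -0.1429
  δ = (-8 - (3)·2.0000 - (-1)·3.0000 - (-2)·-3.0000) / (10) = -1.7000
Iteration 2:
  α = (3 - (2)·0.0769 - (4)·-0.1429 - (-3)·-1.7000) / (13) = -0.1294
  β = (4 - (-3)·0.6923 - (-3)·-0.1429 - (4)·-1.7000) / (13) = 0.9576
  γ = (4 - (1)·0.6923 - (1)·0.0769 - (-3)·-1.7000) / (7) = -0.2670
  δ = (-8 - (3)·0.6923 - (-1)·0.0769 - (-2)·-0.1429) / (10) = -1.0286

(-0.1294, 0.9576, -0.2670, -1.0286)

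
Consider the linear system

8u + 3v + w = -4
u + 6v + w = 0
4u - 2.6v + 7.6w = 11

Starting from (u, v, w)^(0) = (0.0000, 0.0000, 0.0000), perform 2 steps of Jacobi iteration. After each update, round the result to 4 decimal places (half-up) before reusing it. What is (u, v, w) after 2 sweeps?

(-0.6809, -0.1579, 1.7105)

Iteration 1:
  u = (-4 - (3)·0.0000 - (1)·0.0000) / (8) = -0.5000
  v = (0 - (1)·0.0000 - (1)·0.0000) / (6) = 0.0000
  w = (11 - (4)·0.0000 - (-2.6)·0.0000) / (7.6) = 1.4474
Iteration 2:
  u = (-4 - (3)·0.0000 - (1)·1.4474) / (8) = -0.6809
  v = (0 - (1)·-0.5000 - (1)·1.4474) / (6) = -0.1579
  w = (11 - (4)·-0.5000 - (-2.6)·0.0000) / (7.6) = 1.7105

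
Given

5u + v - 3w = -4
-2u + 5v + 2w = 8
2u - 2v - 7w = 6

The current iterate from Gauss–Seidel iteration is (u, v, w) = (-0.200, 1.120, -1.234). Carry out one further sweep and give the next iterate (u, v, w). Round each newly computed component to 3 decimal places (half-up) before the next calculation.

One sweep:
  u = (-4 - (1)·1.120 - (-3)·-1.234) / (5) = -1.764
  v = (8 - (-2)·-1.764 - (2)·-1.234) / (5) = 1.388
  w = (6 - (2)·-1.764 - (-2)·1.388) / (-7) = -1.758

(-1.764, 1.388, -1.758)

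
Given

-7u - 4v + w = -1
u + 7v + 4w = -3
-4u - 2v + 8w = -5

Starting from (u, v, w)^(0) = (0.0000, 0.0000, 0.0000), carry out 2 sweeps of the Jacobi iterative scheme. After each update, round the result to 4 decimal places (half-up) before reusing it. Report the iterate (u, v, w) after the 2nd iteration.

Iteration 1:
  u = (-1 - (-4)·0.0000 - (1)·0.0000) / (-7) = 0.1429
  v = (-3 - (1)·0.0000 - (4)·0.0000) / (7) = -0.4286
  w = (-5 - (-4)·0.0000 - (-2)·0.0000) / (8) = -0.6250
Iteration 2:
  u = (-1 - (-4)·-0.4286 - (1)·-0.6250) / (-7) = 0.2985
  v = (-3 - (1)·0.1429 - (4)·-0.6250) / (7) = -0.0918
  w = (-5 - (-4)·0.1429 - (-2)·-0.4286) / (8) = -0.6607

(0.2985, -0.0918, -0.6607)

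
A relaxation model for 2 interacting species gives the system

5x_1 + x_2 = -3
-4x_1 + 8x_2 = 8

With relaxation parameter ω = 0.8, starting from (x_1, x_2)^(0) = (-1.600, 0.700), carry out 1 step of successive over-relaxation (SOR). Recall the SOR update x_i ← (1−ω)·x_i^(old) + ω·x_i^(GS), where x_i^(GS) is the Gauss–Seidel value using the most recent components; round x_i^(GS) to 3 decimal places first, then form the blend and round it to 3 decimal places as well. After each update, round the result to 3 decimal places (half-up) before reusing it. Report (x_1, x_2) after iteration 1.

(-0.912, 0.575)

Iteration 1:
  x_1: GS value = (-3 - (1)·0.700) / (5) = -0.740;  x_1 ← (1−ω)·-1.600 + ω·-0.740 = -0.912
  x_2: GS value = (8 - (-4)·-0.912) / (8) = 0.544;  x_2 ← (1−ω)·0.700 + ω·0.544 = 0.575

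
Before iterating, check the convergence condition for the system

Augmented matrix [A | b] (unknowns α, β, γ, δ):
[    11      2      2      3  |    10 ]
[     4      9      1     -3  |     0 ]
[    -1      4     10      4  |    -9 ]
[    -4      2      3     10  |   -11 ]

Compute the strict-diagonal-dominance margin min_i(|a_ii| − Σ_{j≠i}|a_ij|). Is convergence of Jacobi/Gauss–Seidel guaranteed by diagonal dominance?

1

row 1: |11| − (2+2+3) = 4
row 2: |9| − (4+1+3) = 1
row 3: |10| − (1+4+4) = 1
row 4: |10| − (4+2+3) = 1
minimum over rows = 1 → strictly diagonally dominant (convergence guaranteed)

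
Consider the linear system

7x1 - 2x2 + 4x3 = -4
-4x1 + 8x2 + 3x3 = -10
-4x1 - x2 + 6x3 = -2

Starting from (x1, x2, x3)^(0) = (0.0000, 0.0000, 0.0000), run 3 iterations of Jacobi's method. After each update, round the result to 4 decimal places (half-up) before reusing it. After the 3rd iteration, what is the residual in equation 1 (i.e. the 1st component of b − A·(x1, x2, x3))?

0.8269

Iteration 1:
  x1 = (-4 - (-2)·0.0000 - (4)·0.0000) / (7) = -0.5714
  x2 = (-10 - (-4)·0.0000 - (3)·0.0000) / (8) = -1.2500
  x3 = (-2 - (-4)·0.0000 - (-1)·0.0000) / (6) = -0.3333
Iteration 2:
  x1 = (-4 - (-2)·-1.2500 - (4)·-0.3333) / (7) = -0.7381
  x2 = (-10 - (-4)·-0.5714 - (3)·-0.3333) / (8) = -1.4107
  x3 = (-2 - (-4)·-0.5714 - (-1)·-1.2500) / (6) = -0.9226
Iteration 3:
  x1 = (-4 - (-2)·-1.4107 - (4)·-0.9226) / (7) = -0.4473
  x2 = (-10 - (-4)·-0.7381 - (3)·-0.9226) / (8) = -1.2731
  x3 = (-2 - (-4)·-0.7381 - (-1)·-1.4107) / (6) = -1.0605
Residual b − A·x = (0.8269, 1.5771, 1.3007)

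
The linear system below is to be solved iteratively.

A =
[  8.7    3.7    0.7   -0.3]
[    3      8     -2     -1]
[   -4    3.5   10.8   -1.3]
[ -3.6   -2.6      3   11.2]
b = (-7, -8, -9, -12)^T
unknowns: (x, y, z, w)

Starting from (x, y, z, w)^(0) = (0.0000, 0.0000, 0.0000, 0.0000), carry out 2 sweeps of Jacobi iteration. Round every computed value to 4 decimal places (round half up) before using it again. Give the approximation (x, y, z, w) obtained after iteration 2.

(-0.3492, -1.0405, -0.9362, -1.3390)

Iteration 1:
  x = (-7 - (3.7)·0.0000 - (0.7)·0.0000 - (-0.3)·0.0000) / (8.7) = -0.8046
  y = (-8 - (3)·0.0000 - (-2)·0.0000 - (-1)·0.0000) / (8) = -1.0000
  z = (-9 - (-4)·0.0000 - (3.5)·0.0000 - (-1.3)·0.0000) / (10.8) = -0.8333
  w = (-12 - (-3.6)·0.0000 - (-2.6)·0.0000 - (3)·0.0000) / (11.2) = -1.0714
Iteration 2:
  x = (-7 - (3.7)·-1.0000 - (0.7)·-0.8333 - (-0.3)·-1.0714) / (8.7) = -0.3492
  y = (-8 - (3)·-0.8046 - (-2)·-0.8333 - (-1)·-1.0714) / (8) = -1.0405
  z = (-9 - (-4)·-0.8046 - (3.5)·-1.0000 - (-1.3)·-1.0714) / (10.8) = -0.9362
  w = (-12 - (-3.6)·-0.8046 - (-2.6)·-1.0000 - (3)·-0.8333) / (11.2) = -1.3390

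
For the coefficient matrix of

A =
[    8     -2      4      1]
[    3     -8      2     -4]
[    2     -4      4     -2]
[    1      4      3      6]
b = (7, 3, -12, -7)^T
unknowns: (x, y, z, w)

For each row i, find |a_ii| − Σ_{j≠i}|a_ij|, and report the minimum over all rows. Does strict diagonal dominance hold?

-4

row 1: |8| − (2+4+1) = 1
row 2: |-8| − (3+2+4) = -1
row 3: |4| − (2+4+2) = -4
row 4: |6| − (1+4+3) = -2
minimum over rows = -4 → not strictly diagonally dominant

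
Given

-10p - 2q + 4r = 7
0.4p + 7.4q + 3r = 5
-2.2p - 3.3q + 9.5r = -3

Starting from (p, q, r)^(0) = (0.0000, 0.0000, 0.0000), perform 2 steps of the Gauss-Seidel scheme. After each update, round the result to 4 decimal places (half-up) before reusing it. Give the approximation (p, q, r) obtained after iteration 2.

(-0.9347, 0.8194, -0.2476)

Iteration 1:
  p = (7 - (-2)·0.0000 - (4)·0.0000) / (-10) = -0.7000
  q = (5 - (0.4)·-0.7000 - (3)·0.0000) / (7.4) = 0.7135
  r = (-3 - (-2.2)·-0.7000 - (-3.3)·0.7135) / (9.5) = -0.2300
Iteration 2:
  p = (7 - (-2)·0.7135 - (4)·-0.2300) / (-10) = -0.9347
  q = (5 - (0.4)·-0.9347 - (3)·-0.2300) / (7.4) = 0.8194
  r = (-3 - (-2.2)·-0.9347 - (-3.3)·0.8194) / (9.5) = -0.2476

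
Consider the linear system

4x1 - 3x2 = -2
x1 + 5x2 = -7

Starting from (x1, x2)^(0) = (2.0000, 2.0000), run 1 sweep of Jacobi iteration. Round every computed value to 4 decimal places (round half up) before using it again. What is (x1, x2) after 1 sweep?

Iteration 1:
  x1 = (-2 - (-3)·2.0000) / (4) = 1.0000
  x2 = (-7 - (1)·2.0000) / (5) = -1.8000

(1.0000, -1.8000)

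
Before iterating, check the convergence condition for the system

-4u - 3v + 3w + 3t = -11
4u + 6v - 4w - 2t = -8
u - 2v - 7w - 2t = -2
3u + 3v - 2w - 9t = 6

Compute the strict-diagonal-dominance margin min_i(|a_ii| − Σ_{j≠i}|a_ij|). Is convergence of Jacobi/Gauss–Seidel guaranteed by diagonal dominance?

row 1: |-4| − (3+3+3) = -5
row 2: |6| − (4+4+2) = -4
row 3: |-7| − (1+2+2) = 2
row 4: |-9| − (3+3+2) = 1
minimum over rows = -5 → not strictly diagonally dominant

-5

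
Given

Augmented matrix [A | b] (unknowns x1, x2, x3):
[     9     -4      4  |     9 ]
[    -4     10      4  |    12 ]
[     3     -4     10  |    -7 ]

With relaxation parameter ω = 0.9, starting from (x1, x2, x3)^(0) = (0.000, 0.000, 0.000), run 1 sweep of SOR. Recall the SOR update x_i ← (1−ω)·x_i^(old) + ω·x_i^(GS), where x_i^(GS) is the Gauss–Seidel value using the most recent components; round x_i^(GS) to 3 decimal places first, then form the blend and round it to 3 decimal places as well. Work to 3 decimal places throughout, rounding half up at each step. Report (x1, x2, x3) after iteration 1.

(0.900, 1.404, -0.367)

Iteration 1:
  x1: GS value = (9 - (-4)·0.000 - (4)·0.000) / (9) = 1.000;  x1 ← (1−ω)·0.000 + ω·1.000 = 0.900
  x2: GS value = (12 - (-4)·0.900 - (4)·0.000) / (10) = 1.560;  x2 ← (1−ω)·0.000 + ω·1.560 = 1.404
  x3: GS value = (-7 - (3)·0.900 - (-4)·1.404) / (10) = -0.408;  x3 ← (1−ω)·0.000 + ω·-0.408 = -0.367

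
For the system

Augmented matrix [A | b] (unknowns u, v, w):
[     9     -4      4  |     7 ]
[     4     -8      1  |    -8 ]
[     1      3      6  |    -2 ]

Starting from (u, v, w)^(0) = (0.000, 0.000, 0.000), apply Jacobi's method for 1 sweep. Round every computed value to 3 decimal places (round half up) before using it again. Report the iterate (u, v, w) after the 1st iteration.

(0.778, 1.000, -0.333)

Iteration 1:
  u = (7 - (-4)·0.000 - (4)·0.000) / (9) = 0.778
  v = (-8 - (4)·0.000 - (1)·0.000) / (-8) = 1.000
  w = (-2 - (1)·0.000 - (3)·0.000) / (6) = -0.333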